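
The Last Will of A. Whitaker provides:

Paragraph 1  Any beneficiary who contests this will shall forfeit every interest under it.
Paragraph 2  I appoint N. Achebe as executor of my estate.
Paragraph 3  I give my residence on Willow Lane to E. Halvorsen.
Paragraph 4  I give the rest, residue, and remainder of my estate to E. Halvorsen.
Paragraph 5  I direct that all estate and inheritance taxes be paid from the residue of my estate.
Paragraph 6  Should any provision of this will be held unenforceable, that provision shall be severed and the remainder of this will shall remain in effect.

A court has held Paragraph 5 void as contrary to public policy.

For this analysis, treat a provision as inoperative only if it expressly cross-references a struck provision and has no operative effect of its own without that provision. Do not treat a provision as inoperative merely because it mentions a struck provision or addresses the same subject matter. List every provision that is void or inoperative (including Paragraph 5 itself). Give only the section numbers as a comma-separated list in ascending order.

5

Paragraph 5 is struck. No other provision's operative terms depend on Paragraph 5. Paragraph 6 is a severability clause and preserves every provision that can still be given independent effect. The provisions still in force are Paragraph 1, Paragraph 2, Paragraph 3, Paragraph 4, and Paragraph 6.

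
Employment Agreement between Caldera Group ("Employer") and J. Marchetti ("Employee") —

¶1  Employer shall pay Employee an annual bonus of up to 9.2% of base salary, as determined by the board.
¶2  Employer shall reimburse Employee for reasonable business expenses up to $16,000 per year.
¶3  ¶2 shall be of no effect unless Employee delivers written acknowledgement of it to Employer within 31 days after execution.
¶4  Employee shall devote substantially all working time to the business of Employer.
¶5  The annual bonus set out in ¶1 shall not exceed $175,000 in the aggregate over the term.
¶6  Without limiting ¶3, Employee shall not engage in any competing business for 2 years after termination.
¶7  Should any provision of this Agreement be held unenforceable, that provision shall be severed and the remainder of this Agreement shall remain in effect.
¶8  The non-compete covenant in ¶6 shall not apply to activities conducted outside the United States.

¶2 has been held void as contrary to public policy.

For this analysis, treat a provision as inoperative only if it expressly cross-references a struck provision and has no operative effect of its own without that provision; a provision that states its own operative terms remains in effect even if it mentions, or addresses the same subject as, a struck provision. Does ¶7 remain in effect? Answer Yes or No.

¶2 is struck. ¶3 operates only by reference to ¶2, so it falls with ¶2. ¶6 mentions ¶3 but its own obligation stands independently of ¶3, so ¶6 is not affected. Under the severability clause in ¶7, the remaining provisions continue in force. That leaves ¶1, ¶4, ¶5, ¶6, ¶7, and ¶8 in effect. ¶7 is among the surviving provisions, so the answer is yes.

Yes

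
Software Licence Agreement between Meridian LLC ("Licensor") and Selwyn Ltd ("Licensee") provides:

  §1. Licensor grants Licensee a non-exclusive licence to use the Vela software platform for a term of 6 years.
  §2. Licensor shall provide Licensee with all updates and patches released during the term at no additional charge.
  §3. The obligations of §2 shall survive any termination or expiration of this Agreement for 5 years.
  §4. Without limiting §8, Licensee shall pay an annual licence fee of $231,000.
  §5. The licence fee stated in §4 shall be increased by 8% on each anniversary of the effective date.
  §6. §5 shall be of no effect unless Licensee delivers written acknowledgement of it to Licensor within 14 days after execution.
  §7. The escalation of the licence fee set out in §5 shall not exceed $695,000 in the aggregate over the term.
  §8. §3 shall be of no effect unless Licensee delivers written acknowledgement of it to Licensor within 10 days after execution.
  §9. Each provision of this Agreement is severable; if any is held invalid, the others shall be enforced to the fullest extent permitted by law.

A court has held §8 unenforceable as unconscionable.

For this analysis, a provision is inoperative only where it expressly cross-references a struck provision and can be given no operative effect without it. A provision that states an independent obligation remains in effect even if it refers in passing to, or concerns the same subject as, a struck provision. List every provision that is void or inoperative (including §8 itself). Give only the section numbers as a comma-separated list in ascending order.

8

§8 is struck. §4 mentions §8 but its own obligation stands independently of §8, so §4 is not affected. Nothing else in the Agreement is defined by reference to §8. §9 is a severability clause and preserves every provision that can still be given independent effect. That leaves §1, §2, §3, §4, §5, §6, §7, and §9 in effect.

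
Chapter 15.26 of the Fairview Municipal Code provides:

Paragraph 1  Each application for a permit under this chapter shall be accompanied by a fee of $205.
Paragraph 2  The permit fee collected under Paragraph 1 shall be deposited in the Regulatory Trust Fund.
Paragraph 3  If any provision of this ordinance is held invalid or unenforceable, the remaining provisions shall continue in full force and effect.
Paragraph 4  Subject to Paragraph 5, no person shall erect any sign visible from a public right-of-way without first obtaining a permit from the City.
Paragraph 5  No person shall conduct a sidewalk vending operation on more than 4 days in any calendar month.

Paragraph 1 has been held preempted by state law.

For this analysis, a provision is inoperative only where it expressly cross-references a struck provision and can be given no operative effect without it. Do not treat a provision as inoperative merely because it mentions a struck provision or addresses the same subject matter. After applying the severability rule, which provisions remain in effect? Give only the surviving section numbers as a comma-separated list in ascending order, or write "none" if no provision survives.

Paragraph 1 is struck. Paragraph 2 has no operative effect of its own apart from Paragraph 1 and is therefore inoperative. Paragraph 3 is a severability clause and preserves every provision that can still be given independent effect. Paragraph 3, Paragraph 4, and Paragraph 5 remain in effect.

3, 4, 5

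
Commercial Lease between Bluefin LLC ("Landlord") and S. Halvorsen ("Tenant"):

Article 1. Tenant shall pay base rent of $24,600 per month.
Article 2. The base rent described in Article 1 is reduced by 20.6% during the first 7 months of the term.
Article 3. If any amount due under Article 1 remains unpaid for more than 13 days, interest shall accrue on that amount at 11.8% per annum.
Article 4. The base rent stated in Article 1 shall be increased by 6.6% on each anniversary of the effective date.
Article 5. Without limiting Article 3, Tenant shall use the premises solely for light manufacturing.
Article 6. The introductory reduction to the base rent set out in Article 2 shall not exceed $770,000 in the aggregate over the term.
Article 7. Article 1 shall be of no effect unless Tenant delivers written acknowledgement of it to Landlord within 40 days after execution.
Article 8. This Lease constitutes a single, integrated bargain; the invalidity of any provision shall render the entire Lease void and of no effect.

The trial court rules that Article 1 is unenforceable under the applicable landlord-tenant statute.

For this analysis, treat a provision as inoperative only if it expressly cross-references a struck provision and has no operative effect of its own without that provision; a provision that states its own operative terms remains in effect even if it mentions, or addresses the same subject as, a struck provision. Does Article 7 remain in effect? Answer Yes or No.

Article 1 is struck. Article 2 operates only by reference to Article 1, so it falls with Article 1. Article 3 does nothing except set the default interest on the base rent by reference to Article 1; with Article 1 gone it has no independent effect and is inoperative. Article 4 operates only by reference to Article 1, so it falls with Article 1. The only function of Article 7 is the acknowledgement condition for Article 1, so it cannot stand once Article 1 is removed. Article 6 operates only by reference to Article 2, so it falls with Article 2. Article 8 provides that the Lease is not severable, so the invalidity of any one provision voids the entire Lease. No provision of the Lease survives. Article 7 is among the inoperative provisions, so the answer is no.

No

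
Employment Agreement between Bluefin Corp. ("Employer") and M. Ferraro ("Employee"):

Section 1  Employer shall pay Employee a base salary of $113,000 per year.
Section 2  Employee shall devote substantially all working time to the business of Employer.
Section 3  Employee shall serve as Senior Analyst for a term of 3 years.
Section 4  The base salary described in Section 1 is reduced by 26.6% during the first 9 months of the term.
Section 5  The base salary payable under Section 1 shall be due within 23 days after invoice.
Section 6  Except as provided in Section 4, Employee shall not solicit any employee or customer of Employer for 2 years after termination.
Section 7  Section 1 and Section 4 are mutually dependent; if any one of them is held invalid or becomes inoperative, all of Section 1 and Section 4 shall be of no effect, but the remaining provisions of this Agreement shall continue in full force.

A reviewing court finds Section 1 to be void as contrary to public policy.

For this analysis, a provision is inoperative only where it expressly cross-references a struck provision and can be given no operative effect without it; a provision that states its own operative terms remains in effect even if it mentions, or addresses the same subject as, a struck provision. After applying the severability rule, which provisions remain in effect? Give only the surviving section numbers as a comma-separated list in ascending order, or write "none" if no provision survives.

2, 3, 6, 7

Section 1 is struck. Section 4 has no operative effect of its own apart from Section 1 and is therefore inoperative. Section 5 has no operative effect of its own apart from Section 1 and is therefore inoperative. Although Section 6 refers to Section 4, its operative terms do not depend on Section 4, so it remains in effect. Section 7 declares Section 1 and Section 4 mutually dependent; since one of them has fallen, all of them are of no effect. The remainder continues in force under Section 7. The provisions still in force are Section 2, Section 3, Section 6, and Section 7.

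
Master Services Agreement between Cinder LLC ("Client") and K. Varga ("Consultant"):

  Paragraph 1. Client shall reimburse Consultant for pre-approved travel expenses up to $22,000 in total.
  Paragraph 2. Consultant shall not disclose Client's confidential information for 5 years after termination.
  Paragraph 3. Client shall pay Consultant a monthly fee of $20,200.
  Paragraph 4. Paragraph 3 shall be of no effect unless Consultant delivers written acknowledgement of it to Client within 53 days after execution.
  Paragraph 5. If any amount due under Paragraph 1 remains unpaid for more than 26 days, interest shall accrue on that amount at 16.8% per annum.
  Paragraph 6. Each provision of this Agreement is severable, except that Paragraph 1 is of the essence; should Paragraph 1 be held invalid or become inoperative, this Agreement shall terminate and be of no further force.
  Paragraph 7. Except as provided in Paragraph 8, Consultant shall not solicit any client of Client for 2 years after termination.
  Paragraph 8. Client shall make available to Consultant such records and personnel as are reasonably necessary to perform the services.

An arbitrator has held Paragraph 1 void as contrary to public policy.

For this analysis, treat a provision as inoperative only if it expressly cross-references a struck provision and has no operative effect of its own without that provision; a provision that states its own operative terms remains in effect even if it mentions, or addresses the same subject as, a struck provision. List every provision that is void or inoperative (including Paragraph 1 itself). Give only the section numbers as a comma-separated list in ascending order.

Paragraph 1 is struck. Paragraph 5 does nothing except set the default interest on the expense reimbursement by reference to Paragraph 1; with Paragraph 1 gone it has no independent effect and is inoperative. Paragraph 6 makes Paragraph 1 an essential term, and Paragraph 1 is the provision held invalid; under Paragraph 6, the entire Agreement is therefore void. No provision of the Agreement survives.

1, 2, 3, 4, 5, 6, 7, 8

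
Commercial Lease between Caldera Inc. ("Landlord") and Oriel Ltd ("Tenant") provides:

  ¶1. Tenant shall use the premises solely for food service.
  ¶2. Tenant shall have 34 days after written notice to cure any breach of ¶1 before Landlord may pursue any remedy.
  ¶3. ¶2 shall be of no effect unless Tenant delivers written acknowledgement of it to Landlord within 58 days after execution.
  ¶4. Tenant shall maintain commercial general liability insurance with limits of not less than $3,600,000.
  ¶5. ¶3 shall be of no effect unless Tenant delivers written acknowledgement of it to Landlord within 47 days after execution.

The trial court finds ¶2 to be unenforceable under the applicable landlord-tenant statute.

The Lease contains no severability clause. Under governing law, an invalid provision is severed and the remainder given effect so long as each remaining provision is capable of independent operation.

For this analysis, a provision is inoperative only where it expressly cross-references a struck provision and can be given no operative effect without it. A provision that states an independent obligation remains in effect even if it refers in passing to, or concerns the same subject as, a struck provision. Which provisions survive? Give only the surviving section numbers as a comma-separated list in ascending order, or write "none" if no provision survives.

¶2 is struck. ¶3 has no operative effect of its own apart from ¶2 and is therefore inoperative. The only function of ¶5 is the acknowledgement condition for ¶3, so it cannot stand once ¶3 is removed. With no severability clause, the stated default rule severs what cannot stand and enforces each remaining provision that can operate on its own. ¶1 and ¶4 remain in effect.

1, 4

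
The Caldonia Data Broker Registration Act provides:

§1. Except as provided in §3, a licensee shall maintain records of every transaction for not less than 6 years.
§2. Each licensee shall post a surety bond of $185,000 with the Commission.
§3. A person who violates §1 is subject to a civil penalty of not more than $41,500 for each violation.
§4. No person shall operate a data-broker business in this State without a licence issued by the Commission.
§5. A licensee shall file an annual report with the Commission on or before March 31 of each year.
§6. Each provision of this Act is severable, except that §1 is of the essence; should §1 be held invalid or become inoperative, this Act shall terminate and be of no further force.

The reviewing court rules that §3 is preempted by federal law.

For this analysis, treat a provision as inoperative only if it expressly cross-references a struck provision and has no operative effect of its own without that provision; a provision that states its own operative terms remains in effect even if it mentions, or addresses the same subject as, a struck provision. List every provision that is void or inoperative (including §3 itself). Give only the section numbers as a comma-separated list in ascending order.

§3 is struck. §1 mentions §3 but its own obligation stands independently of §3, so §1 is not affected. Nothing else in the Act is defined by reference to §3. §6 makes §1 an essential term, but §1 is unaffected, so the severability proviso in §6 preserves the remaining provisions. The provisions still in force are §1, §2, §4, §5, and §6.

3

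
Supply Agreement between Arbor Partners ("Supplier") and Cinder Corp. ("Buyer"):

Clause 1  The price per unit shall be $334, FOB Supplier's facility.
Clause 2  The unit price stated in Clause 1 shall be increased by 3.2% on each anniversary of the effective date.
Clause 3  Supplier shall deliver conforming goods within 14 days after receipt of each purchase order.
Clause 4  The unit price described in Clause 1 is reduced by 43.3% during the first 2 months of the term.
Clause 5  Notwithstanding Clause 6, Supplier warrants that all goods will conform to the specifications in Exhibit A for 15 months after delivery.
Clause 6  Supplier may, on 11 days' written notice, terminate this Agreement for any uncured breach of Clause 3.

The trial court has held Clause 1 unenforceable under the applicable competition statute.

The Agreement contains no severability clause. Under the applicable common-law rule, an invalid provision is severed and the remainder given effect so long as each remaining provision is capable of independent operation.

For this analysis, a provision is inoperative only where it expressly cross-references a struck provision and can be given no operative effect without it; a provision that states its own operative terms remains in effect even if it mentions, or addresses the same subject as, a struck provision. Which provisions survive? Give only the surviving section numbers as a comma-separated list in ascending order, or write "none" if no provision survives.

Clause 1 is struck. Clause 2 does nothing except set the escalation of the unit price by reference to Clause 1; with Clause 1 gone it has no independent effect and is inoperative. Clause 4 operates only by reference to Clause 1, so it falls with Clause 1. With no severability clause, the stated default rule severs what cannot stand and enforces each remaining provision that can operate on its own. Clause 3, Clause 5, and Clause 6 remain in effect.

3, 5, 6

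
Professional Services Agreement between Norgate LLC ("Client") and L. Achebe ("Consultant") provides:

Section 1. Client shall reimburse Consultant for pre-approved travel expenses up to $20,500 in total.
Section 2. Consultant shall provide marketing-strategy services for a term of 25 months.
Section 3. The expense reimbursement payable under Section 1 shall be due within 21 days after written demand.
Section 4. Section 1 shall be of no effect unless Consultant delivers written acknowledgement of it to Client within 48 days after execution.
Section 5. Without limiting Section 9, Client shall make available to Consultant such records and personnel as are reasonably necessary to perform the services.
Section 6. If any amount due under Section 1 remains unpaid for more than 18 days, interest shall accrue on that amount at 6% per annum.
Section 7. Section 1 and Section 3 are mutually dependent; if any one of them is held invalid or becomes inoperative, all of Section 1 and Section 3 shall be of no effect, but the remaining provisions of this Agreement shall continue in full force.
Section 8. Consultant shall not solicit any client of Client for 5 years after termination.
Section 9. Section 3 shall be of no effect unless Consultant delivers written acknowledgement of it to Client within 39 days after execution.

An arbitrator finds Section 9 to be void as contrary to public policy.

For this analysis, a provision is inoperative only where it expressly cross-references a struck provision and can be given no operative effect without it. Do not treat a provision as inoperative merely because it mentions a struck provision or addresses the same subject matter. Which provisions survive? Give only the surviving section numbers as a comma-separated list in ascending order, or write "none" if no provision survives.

Section 9 is struck. Section 5 mentions Section 9 but its own obligation stands independently of Section 9, so Section 5 is not affected. No other provision's operative terms depend on Section 9. Section 7 ties Section 1 and Section 3 together, but none of those is affected here; the remaining provisions continue in force under Section 7. The provisions still in force are Section 1, Section 2, Section 3, Section 4, Section 5, Section 6, Section 7, and Section 8.

1, 2, 3, 4, 5, 6, 7, 8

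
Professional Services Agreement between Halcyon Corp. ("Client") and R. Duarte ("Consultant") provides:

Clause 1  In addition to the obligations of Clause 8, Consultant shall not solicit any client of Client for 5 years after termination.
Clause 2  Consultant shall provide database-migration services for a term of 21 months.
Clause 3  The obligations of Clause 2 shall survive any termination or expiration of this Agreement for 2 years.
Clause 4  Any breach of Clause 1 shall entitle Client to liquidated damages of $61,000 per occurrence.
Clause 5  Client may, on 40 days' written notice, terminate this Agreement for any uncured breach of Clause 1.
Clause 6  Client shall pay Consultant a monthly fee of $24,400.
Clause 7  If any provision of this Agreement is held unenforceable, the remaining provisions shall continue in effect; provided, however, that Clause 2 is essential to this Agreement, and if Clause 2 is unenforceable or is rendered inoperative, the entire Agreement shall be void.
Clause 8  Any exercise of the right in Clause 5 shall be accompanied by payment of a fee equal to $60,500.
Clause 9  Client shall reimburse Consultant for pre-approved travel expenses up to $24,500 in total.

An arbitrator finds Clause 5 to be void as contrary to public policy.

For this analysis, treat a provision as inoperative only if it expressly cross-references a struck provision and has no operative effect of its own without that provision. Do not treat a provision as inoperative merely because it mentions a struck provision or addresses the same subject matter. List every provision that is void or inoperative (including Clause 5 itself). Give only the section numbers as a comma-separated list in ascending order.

5, 8

Clause 5 is struck. Clause 8 merely fixes the exercise fee for Clause 5; with Clause 5 gone it has nothing to operate on and falls away. Clause 1 mentions Clause 8 but its own obligation stands independently of Clause 8, so Clause 1 is not affected. Clause 7 makes Clause 2 an essential term, but Clause 2 is unaffected, so the severability proviso in Clause 7 preserves the remaining provisions. The provisions still in force are Clause 1, Clause 2, Clause 3, Clause 4, Clause 6, Clause 7, and Clause 9.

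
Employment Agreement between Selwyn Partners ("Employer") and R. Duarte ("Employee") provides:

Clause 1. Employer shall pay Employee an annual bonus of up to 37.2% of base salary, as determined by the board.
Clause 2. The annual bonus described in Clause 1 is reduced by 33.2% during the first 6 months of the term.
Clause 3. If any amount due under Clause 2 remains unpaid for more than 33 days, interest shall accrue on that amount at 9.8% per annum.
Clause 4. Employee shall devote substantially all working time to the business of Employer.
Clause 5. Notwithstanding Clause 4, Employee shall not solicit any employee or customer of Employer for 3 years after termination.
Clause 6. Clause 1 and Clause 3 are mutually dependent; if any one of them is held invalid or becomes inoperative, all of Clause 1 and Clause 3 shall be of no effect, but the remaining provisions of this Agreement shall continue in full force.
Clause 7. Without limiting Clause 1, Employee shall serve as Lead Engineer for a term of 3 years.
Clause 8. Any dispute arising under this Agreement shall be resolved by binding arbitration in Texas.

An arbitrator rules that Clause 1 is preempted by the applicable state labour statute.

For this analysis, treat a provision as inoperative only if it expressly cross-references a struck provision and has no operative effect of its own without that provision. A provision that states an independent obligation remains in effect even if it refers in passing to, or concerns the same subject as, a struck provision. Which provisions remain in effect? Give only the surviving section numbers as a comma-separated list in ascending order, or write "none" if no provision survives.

Clause 1 is struck. Clause 2 operates only by reference to Clause 1, so it falls with Clause 1. Clause 3 has no operative effect of its own apart from Clause 2 and is therefore inoperative. Although Clause 7 refers to Clause 1, its operative terms do not depend on Clause 1, so it remains in effect. Clause 6 declares Clause 1 and Clause 3 mutually dependent; since one of them has fallen, all of them are of no effect. The remainder continues in force under Clause 6. Clause 4, Clause 5, Clause 6, Clause 7, and Clause 8 remain in effect.

4, 5, 6, 7, 8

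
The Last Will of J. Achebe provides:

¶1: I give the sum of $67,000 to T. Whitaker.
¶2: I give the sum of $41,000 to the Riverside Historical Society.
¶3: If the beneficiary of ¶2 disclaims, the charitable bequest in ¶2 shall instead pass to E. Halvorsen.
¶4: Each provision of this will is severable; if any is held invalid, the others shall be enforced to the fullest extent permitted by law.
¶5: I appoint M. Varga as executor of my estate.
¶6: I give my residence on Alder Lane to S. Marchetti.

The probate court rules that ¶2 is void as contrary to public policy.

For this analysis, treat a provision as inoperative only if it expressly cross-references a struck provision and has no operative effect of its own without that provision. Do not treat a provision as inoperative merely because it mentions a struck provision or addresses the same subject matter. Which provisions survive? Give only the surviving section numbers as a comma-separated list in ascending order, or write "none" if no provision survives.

1, 4, 5, 6

¶2 is struck. ¶3 operates only by reference to ¶2, so it falls with ¶2. ¶4 is a severability clause and preserves every provision that can still be given independent effect. ¶1, ¶4, ¶5, and ¶6 remain in effect.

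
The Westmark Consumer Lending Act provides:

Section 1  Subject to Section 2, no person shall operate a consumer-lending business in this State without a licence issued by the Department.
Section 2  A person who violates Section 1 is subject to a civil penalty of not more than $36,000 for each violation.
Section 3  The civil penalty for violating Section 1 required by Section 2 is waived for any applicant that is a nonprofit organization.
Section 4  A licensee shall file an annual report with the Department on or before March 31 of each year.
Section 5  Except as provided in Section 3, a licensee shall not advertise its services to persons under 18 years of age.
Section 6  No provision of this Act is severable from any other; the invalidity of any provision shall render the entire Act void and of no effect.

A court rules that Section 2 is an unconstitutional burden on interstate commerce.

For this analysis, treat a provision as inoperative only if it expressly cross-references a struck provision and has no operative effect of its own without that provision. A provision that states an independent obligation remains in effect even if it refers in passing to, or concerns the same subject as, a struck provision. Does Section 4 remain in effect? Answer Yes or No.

No

Section 2 is struck. Section 3 operates only by reference to Section 2, so it falls with Section 2. Section 6 provides that the Act is not severable, so the invalidity of any one provision voids the entire Act. No provision of the Act survives. Section 4 is among the inoperative provisions, so the answer is no.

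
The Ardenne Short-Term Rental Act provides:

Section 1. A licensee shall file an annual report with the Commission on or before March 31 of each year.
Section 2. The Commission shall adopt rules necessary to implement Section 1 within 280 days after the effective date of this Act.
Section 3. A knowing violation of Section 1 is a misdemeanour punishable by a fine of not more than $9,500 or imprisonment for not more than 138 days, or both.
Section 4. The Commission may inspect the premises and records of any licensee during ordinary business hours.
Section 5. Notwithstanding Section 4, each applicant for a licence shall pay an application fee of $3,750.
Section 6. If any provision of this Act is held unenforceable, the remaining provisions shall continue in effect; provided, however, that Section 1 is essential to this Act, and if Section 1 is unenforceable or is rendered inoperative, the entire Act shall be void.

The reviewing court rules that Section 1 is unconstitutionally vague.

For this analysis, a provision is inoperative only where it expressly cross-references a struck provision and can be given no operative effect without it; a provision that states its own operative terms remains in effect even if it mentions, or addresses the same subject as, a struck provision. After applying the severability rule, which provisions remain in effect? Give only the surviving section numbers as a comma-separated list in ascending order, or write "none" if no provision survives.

Section 1 is struck. Section 2 merely fixes the rulemaking mandate for Section 1; with Section 1 gone it has nothing to operate on and falls away. The only function of Section 3 is the criminal penalty for violating Section 1, so it cannot stand once Section 1 is removed. Section 6 makes Section 1 an essential term, and Section 1 is the provision held invalid; under Section 6, the entire Act is therefore void. No provision of the Act survives.

none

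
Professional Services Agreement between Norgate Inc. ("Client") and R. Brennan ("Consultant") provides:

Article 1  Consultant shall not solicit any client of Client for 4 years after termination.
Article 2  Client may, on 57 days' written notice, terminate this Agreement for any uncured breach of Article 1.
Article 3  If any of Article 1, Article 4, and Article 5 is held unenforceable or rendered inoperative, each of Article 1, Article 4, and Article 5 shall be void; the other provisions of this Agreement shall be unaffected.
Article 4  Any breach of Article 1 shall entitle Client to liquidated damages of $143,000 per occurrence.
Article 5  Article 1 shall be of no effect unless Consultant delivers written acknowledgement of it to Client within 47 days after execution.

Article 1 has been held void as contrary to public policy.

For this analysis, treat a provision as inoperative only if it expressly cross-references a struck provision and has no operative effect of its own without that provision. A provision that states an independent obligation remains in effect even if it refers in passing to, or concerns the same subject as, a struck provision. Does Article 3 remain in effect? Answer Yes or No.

Yes

Article 1 is struck. Article 2 operates only by reference to Article 1, so it falls with Article 1. Article 4 operates only by reference to Article 1, so it falls with Article 1. Article 5 operates only by reference to Article 1, so it falls with Article 1. Article 3 declares Article 1, Article 4, and Article 5 mutually dependent; since one of them has fallen, all of them are of no effect. The remainder continues in force under Article 3. Only Article 3 remains in effect. Article 3 is among the surviving provisions, so the answer is yes.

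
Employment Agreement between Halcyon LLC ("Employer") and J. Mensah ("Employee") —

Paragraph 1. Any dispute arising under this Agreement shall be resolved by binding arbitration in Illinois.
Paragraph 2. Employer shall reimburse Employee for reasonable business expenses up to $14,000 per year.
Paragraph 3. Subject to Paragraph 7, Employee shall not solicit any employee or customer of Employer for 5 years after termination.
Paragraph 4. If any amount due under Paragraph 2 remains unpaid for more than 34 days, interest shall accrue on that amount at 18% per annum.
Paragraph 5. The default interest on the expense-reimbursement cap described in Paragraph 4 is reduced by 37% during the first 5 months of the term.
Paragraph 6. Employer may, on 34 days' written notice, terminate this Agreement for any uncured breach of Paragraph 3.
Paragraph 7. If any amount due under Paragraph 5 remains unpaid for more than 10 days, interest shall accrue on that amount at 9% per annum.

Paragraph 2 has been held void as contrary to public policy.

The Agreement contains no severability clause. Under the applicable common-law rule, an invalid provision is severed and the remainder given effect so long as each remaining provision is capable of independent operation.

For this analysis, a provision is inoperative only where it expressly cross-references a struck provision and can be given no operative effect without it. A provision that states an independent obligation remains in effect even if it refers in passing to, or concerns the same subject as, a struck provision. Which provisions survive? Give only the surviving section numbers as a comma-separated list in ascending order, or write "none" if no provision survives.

1, 3, 6

Paragraph 2 is struck. The whole of Paragraph 4 is the default interest on the expense-reimbursement cap, defined by reference to Paragraph 2, so Paragraph 4 cannot stand once Paragraph 2 is removed. The whole of Paragraph 5 is the introductory reduction to the default interest on the expense-reimbursement cap, defined by reference to Paragraph 4, so Paragraph 5 cannot stand once Paragraph 4 is removed. Paragraph 7 operates only by reference to Paragraph 5, so it falls with Paragraph 5. Paragraph 3 mentions Paragraph 7 but its own obligation stands independently of Paragraph 7, so Paragraph 3 is not affected. With no severability clause, the stated default rule severs what cannot stand and enforces each remaining provision that can operate on its own. That leaves Paragraph 1, Paragraph 3, and Paragraph 6 in effect.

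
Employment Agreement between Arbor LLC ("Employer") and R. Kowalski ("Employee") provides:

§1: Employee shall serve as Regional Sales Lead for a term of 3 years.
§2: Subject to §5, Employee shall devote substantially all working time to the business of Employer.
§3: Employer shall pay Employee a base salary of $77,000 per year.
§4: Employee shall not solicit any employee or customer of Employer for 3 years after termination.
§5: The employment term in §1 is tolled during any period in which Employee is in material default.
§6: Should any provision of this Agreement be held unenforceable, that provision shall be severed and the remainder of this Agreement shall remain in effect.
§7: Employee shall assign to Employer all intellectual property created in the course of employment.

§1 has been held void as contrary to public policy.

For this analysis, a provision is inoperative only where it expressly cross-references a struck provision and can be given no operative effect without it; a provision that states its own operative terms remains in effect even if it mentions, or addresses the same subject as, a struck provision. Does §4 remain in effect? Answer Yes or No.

Yes

§1 is struck. §5 has no operative effect of its own apart from §1 and is therefore inoperative. §2 mentions §5 but its own obligation stands independently of §5, so §2 is not affected. Under the severability clause in §6, the remaining provisions continue in force. The provisions still in force are §2, §3, §4, §6, and §7. §4 is among the surviving provisions, so the answer is yes.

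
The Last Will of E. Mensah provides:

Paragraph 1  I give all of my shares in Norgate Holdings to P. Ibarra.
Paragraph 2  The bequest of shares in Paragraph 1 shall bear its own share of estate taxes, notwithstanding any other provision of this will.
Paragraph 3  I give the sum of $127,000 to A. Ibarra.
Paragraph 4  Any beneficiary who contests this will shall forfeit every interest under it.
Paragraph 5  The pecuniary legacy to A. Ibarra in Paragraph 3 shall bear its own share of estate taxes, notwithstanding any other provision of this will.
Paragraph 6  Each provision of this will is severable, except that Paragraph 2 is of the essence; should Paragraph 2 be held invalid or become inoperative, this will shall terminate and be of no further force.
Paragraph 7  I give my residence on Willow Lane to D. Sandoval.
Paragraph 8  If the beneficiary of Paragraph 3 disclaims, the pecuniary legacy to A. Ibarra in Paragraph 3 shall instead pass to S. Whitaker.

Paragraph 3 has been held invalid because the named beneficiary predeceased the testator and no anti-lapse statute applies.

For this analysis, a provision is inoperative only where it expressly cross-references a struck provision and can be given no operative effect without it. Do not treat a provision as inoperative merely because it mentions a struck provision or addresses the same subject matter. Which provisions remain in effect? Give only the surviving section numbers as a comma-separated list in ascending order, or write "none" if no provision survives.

Paragraph 3 is struck. Paragraph 5 has no operative effect of its own apart from Paragraph 3 and is therefore inoperative. Paragraph 8 merely fixes the alternative disposition for Paragraph 3; with Paragraph 3 gone it has nothing to operate on and falls away. Paragraph 6 makes Paragraph 2 an essential term, but Paragraph 2 is unaffected, so the severability proviso in Paragraph 6 preserves the remaining provisions. Paragraph 1, Paragraph 2, Paragraph 4, Paragraph 6, and Paragraph 7 remain in effect.

1, 2, 4, 6, 7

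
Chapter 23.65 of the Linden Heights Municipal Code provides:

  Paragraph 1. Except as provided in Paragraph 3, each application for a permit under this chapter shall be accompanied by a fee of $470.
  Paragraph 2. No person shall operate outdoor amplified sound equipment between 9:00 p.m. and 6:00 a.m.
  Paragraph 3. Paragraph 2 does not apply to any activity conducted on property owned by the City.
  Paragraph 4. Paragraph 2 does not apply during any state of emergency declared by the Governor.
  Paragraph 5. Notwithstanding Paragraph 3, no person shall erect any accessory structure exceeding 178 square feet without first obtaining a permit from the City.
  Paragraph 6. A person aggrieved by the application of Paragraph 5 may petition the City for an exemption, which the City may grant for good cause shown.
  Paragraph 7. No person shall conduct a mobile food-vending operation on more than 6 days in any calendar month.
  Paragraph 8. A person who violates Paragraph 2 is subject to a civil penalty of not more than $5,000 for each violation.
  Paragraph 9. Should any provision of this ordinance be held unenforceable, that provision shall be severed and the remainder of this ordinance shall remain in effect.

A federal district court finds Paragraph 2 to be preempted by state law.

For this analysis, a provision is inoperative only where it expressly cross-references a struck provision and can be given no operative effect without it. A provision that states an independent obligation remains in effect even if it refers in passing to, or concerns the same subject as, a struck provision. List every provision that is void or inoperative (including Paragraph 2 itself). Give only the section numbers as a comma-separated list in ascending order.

Paragraph 2 is struck. Paragraph 3 has no operative effect of its own apart from Paragraph 2 and is therefore inoperative. The only function of Paragraph 4 is the emergency suspension of Paragraph 2, so it cannot stand once Paragraph 2 is removed. Paragraph 8 has no operative effect of its own apart from Paragraph 2 and is therefore inoperative. Paragraph 1 mentions Paragraph 3 but its own obligation stands independently of Paragraph 3, so Paragraph 1 is not affected. Paragraph 5 mentions Paragraph 3 but its own obligation stands independently of Paragraph 3, so Paragraph 5 is not affected. Paragraph 9 is a severability clause and preserves every provision that can still be given independent effect. That leaves Paragraph 1, Paragraph 5, Paragraph 6, Paragraph 7, and Paragraph 9 in effect.

2, 3, 4, 8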